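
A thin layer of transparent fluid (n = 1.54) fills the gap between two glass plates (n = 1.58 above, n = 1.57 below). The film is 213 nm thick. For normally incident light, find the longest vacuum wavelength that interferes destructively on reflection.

656 nm

Top surface (1.58 → 1.54): reflection off a lower-index medium gives no phase shift.
Ray reflecting at the bottom interface goes from n = 1.54 toward n = 1.57: a half-wave phase shift.
Exactly one π shift → a net half-wave offset.
For minimum reflection here: 2 n t = m λ.
λ = 2 n t / m. The longest wavelength is m = 1: λ = 2 × 1.54 × 213 / 1.00 = 656 nm.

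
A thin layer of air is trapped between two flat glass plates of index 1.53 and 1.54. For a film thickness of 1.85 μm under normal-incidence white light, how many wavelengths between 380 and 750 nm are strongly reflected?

5

At the upper boundary (n = 1.53 to n = 1.0) the reflected ray undergoes no phase shift.
At the lower boundary (n = 1.0 to n = 1.54) the reflected ray undergoes a half-wave phase shift.
Net: one phase inversion between the two reflected rays.
So the condition for constructive reflection is 2 n t = (m + ½) λ.
λ = 2 n t / (m + ½) = 3700 / (m + ½) nm.
m=4: 822 nm (IR); m=5: 673 nm (visible); m=6: 569 nm (visible); m=7: 493 nm (visible); m=8: 435 nm (visible); m=9: 389 nm (visible); m=10: 352 nm (UV).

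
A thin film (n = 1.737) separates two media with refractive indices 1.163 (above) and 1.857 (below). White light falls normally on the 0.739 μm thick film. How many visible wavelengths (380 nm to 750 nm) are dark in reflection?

Top surface (1.163 → 1.737): reflection off a higher-index medium gives a half-wave phase shift.
Ray reflecting at the bottom interface goes from n = 1.737 toward n = 1.857: a half-wave phase shift.
Net: no relative phase inversion (both shifts match).
So the condition for destructive reflection is 2 n t = (m + ½) λ.
λ = 2 n t / (m + ½) = 2567 / (m + ½) nm.
m=2: 1027 nm (IR); m=3: 734 nm (visible); m=4: 571 nm (visible); m=5: 467 nm (visible); m=6: 395 nm (visible); m=7: 342 nm (UV).

4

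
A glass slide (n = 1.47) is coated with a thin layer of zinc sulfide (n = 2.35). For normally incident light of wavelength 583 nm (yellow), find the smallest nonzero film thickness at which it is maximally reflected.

At the upper boundary (n = 1.0 to n = 2.35) the reflected ray undergoes a half-wave phase shift.
Bottom surface (2.35 → 1.47): reflection off a lower-index medium gives no phase shift.
Net: one phase inversion between the two reflected rays.
For strong reflection here: 2 n t = (m + ½) λ.
Minimum at m = 0: t = λ / (4 n) = 583 / (4 × 2.35) = 62.0 nm.

62.0 nm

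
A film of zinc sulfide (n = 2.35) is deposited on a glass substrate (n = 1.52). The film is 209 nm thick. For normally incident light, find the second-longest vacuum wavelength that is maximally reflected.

655 nm

Top surface (1.0 → 2.35): reflection off a higher-index medium gives a half-wave phase shift.
Bottom surface (2.35 → 1.52): reflection off a lower-index medium gives no phase shift.
The two reflections differ by half a wavelength.
For bright reflection here: 2 n t = (m + ½) λ.
λ = 2 n t / (m + ½). The second-longest wavelength is m = 1: λ = 2 × 2.35 × 209 / 1.50 = 655 nm.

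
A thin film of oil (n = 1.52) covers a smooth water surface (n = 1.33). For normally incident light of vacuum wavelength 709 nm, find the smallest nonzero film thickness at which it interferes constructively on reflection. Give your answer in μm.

0.117 μm

Ray reflecting at the top interface goes from n = 1.0 toward n = 1.52: a half-wave phase shift.
Ray reflecting at the bottom interface goes from n = 1.52 toward n = 1.33: no phase shift.
Exactly one π shift → a net half-wave offset.
For maximum reflection here: 2 n t = (m + ½) λ.
Minimum at m = 0: t = λ / (4 n) = 709 / (4 × 1.52) = 117 nm.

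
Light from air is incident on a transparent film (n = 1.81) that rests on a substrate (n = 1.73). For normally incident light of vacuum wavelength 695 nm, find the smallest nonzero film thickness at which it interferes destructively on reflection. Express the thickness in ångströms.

1920 Å

Ray reflecting at the top interface goes from n = 1.0 toward n = 1.81: a half-wave phase shift.
Bottom surface (1.81 → 1.73): reflection off a lower-index medium gives no phase shift.
Exactly one π shift → a net half-wave offset.
With one net inversion, destructive interference in reflection requires 2 n t = m λ.
Minimum nonzero at m = 1: t = λ / (2 n) = 695 / (2 × 1.81) = 192 nm.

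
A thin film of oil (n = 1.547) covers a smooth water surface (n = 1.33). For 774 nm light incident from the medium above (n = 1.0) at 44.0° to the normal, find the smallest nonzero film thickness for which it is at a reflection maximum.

Ray reflecting at the top interface goes from n = 1.0 toward n = 1.547: a half-wave phase shift.
Ray reflecting at the bottom interface goes from n = 1.547 toward n = 1.33: no phase shift.
Net: one phase inversion between the two reflected rays.
So the condition for constructive reflection is 2 n t cos θ_r = (m + ½) λ.
Snell's law: 1.0 sin 44.0° = 1.547 sin θ_r → sin θ_r = 0.449, cos θ_r = 0.894.
Minimum at m = 0: t = λ / (4 n cos θ_r) = 774 / (4 × 1.547 × 0.894) = 140 nm.

140 nm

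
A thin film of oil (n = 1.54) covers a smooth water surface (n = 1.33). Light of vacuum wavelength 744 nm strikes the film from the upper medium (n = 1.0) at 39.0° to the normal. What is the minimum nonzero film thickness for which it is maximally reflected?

132 nm

Ray reflecting at the top interface goes from n = 1.0 toward n = 1.54: a half-wave phase shift.
Ray reflecting at the bottom interface goes from n = 1.54 toward n = 1.33: no phase shift.
The two reflections differ by half a wavelength.
With one net inversion, constructive interference in reflection requires 2 n t cos θ_r = (m + ½) λ.
Snell's law: 1.0 sin 39.0° = 1.54 sin θ_r → sin θ_r = 0.409, cos θ_r = 0.913.
Minimum at m = 0: t = λ / (4 n cos θ_r) = 744 / (4 × 1.54 × 0.913) = 132 nm.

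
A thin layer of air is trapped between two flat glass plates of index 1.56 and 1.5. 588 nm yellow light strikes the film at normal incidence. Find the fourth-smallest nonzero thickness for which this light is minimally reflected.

Top surface (1.56 → 1.0): reflection off a lower-index medium gives no phase shift.
At the lower boundary (n = 1.0 to n = 1.5) the reflected ray undergoes a half-wave phase shift.
The two reflections differ by half a wavelength.
With one net inversion, destructive interference in reflection requires 2 n t = m λ.
The fourth-smallest nonzero thickness corresponds to m = 4: t = m λ / (2 n) = 4.00 × 588 / (2 × 1.0) = 1176 nm.

1176 nm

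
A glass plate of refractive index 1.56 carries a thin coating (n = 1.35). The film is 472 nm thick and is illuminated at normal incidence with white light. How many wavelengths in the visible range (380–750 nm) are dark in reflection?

Top surface (1.0 → 1.35): reflection off a higher-index medium gives a half-wave phase shift.
Ray reflecting at the bottom interface goes from n = 1.35 toward n = 1.56: a half-wave phase shift.
Zero or two π shifts → no net half-wave offset.
With no net inversion, destructive interference in reflection requires 2 n t = (m + ½) λ.
λ = 2 n t / (m + ½) = 1274 / (m + ½) nm.
m=1: 850 nm (IR); m=2: 510 nm (visible); m=3: 364 nm (UV).

1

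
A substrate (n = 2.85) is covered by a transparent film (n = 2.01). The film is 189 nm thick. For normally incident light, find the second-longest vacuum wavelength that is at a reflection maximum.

At the upper boundary (n = 1.0 to n = 2.01) the reflected ray undergoes a half-wave phase shift.
Bottom surface (2.01 → 2.85): reflection off a higher-index medium gives a half-wave phase shift.
Zero or two π shifts → no net half-wave offset.
With no net inversion, constructive interference in reflection requires 2 n t = m λ.
λ = 2 n t / m. The second-longest wavelength is m = 2: λ = 2 × 2.01 × 189 / 2.00 = 380 nm.

380 nm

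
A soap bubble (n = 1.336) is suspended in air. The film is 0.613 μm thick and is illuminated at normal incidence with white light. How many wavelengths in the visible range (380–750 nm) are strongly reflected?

2

Ray reflecting at the top interface goes from n = 1.0 toward n = 1.336: a half-wave phase shift.
Bottom surface (1.336 → 1.0): reflection off a lower-index medium gives no phase shift.
Exactly one π shift → a net half-wave offset.
For strong reflection here: 2 n t = (m + ½) λ.
λ = 2 n t / (m + ½) = 1638 / (m + ½) nm.
m=1: 1092 nm (IR); m=2: 655 nm (visible); m=3: 468 nm (visible); m=4: 364 nm (UV).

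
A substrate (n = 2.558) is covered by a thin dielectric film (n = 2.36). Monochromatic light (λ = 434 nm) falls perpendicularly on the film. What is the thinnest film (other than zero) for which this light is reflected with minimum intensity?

46.0 nm

Ray reflecting at the top interface goes from n = 1.0 toward n = 2.36: a half-wave phase shift.
Bottom surface (2.36 → 2.558): reflection off a higher-index medium gives a half-wave phase shift.
Net: no relative phase inversion (both shifts match).
So the condition for destructive reflection is 2 n t = (m + ½) λ.
Minimum at m = 0: t = λ / (4 n) = 434 / (4 × 2.36) = 46.0 nm.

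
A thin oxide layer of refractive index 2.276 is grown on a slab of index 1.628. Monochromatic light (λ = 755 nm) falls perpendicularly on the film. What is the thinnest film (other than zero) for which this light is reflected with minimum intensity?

Top surface (1.0 → 2.276): reflection off a higher-index medium gives a half-wave phase shift.
Bottom surface (2.276 → 1.628): reflection off a lower-index medium gives no phase shift.
The two reflections differ by half a wavelength.
With one net inversion, destructive interference in reflection requires 2 n t = m λ.
Minimum nonzero at m = 1: t = λ / (2 n) = 755 / (2 × 2.276) = 166 nm.

166 nm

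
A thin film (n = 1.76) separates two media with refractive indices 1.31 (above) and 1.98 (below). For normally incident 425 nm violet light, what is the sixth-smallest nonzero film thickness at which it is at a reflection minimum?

664 nm

At the upper boundary (n = 1.31 to n = 1.76) the reflected ray undergoes a half-wave phase shift.
Ray reflecting at the bottom interface goes from n = 1.76 toward n = 1.98: a half-wave phase shift.
The two reflections carry the same phase change, so no net offset.
With no net inversion, destructive interference in reflection requires 2 n t = (m + ½) λ.
The sixth-smallest nonzero thickness corresponds to m = 5: t = (m + ½) λ / (2 n) = 5.50 × 425 / (2 × 1.76) = 664 nm.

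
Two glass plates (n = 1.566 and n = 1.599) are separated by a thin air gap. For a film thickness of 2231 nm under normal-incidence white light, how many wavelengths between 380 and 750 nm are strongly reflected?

6

Top surface (1.566 → 1.0): reflection off a lower-index medium gives no phase shift.
At the lower boundary (n = 1.0 to n = 1.599) the reflected ray undergoes a half-wave phase shift.
The two reflections differ by half a wavelength.
So the condition for constructive reflection is 2 n t = (m + ½) λ.
λ = 2 n t / (m + ½) = 4462 / (m + ½) nm.
m=5: 811 nm (IR); m=6: 686 nm (visible); m=7: 595 nm (visible); m=8: 525 nm (visible); m=9: 470 nm (visible); m=10: 425 nm (visible); m=11: 388 nm (visible); m=12: 357 nm (UV).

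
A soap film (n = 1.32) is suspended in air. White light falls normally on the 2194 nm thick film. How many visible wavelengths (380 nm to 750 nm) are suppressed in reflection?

Top surface (1.0 → 1.32): reflection off a higher-index medium gives a half-wave phase shift.
At the lower boundary (n = 1.32 to n = 1.0) the reflected ray undergoes no phase shift.
Net: one phase inversion between the two reflected rays.
For minimum reflection here: 2 n t = m λ.
λ = 2 n t / m = 5792 / m nm.
m=7: 827 nm (IR); m=8: 724 nm (visible); m=9: 644 nm (visible); m=10: 579 nm (visible); m=11: 527 nm (visible); m=12: 483 nm (visible); m=13: 446 nm (visible); m=14: 414 nm (visible); m=15: 386 nm (visible); m=16: 362 nm (UV).

8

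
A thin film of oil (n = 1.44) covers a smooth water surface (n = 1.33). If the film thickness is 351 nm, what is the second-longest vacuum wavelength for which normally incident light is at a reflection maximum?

674 nm

Ray reflecting at the top interface goes from n = 1.0 toward n = 1.44: a half-wave phase shift.
At the lower boundary (n = 1.44 to n = 1.33) the reflected ray undergoes no phase shift.
Exactly one π shift → a net half-wave offset.
For bright reflection here: 2 n t = (m + ½) λ.
λ = 2 n t / (m + ½). The second-longest wavelength is m = 1: λ = 2 × 1.44 × 351 / 1.50 = 674 nm.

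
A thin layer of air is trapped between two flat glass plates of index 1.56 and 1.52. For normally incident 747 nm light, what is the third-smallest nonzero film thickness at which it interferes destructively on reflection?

1121 nm

Top surface (1.56 → 1.0): reflection off a lower-index medium gives no phase shift.
Bottom surface (1.0 → 1.52): reflection off a higher-index medium gives a half-wave phase shift.
The two reflections differ by half a wavelength.
With one net inversion, destructive interference in reflection requires 2 n t = m λ.
The third-smallest nonzero thickness corresponds to m = 3: t = m λ / (2 n) = 3.00 × 747 / (2 × 1.0) = 1121 nm.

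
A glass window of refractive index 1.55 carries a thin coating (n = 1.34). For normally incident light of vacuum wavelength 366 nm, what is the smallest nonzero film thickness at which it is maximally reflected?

Top surface (1.0 → 1.34): reflection off a higher-index medium gives a half-wave phase shift.
At the lower boundary (n = 1.34 to n = 1.55) the reflected ray undergoes a half-wave phase shift.
Zero or two π shifts → no net half-wave offset.
So the condition for constructive reflection is 2 n t = m λ.
The smallest nonzero thickness corresponds to m = 1: t = m λ / (2 n) = 1.00 × 366 / (2 × 1.34) = 137 nm.

137 nm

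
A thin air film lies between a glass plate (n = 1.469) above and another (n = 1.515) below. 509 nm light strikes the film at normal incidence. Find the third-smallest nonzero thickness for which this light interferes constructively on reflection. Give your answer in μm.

Top surface (1.469 → 1.0): reflection off a lower-index medium gives no phase shift.
Bottom surface (1.0 → 1.515): reflection off a higher-index medium gives a half-wave phase shift.
The two reflections differ by half a wavelength.
For maximum reflection here: 2 n t = (m + ½) λ.
The third-smallest nonzero thickness corresponds to m = 2: t = (m + ½) λ / (2 n) = 2.50 × 509 / (2 × 1.0) = 636 nm.

0.636 μm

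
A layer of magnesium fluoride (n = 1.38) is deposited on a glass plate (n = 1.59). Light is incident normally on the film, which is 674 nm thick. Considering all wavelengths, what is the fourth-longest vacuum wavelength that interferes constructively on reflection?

465 nm

At the upper boundary (n = 1.0 to n = 1.38) the reflected ray undergoes a half-wave phase shift.
Bottom surface (1.38 → 1.59): reflection off a higher-index medium gives a half-wave phase shift.
Net: no relative phase inversion (both shifts match).
For bright reflection here: 2 n t = m λ.
λ = 2 n t / m. The fourth-longest wavelength is m = 4: λ = 2 × 1.38 × 674 / 4.00 = 465 nm.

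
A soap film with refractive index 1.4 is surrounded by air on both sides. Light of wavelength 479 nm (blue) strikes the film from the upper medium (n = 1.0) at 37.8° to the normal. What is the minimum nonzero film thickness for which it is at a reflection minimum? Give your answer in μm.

0.190 μm

Ray reflecting at the top interface goes from n = 1.0 toward n = 1.4: a half-wave phase shift.
Ray reflecting at the bottom interface goes from n = 1.4 toward n = 1.0: no phase shift.
The two reflections differ by half a wavelength.
For weak reflection here: 2 n t cos θ_r = m λ.
Snell's law: 1.0 sin 37.8° = 1.4 sin θ_r → sin θ_r = 0.438, cos θ_r = 0.899.
Minimum nonzero at m = 1: t = λ / (2 n cos θ_r) = 479 / (2 × 1.4 × 0.899) = 190 nm.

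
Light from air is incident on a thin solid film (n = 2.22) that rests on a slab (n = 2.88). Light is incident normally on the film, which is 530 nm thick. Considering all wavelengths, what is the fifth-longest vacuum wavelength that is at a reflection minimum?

Top surface (1.0 → 2.22): reflection off a higher-index medium gives a half-wave phase shift.
At the lower boundary (n = 2.22 to n = 2.88) the reflected ray undergoes a half-wave phase shift.
Net: no relative phase inversion (both shifts match).
For minimum reflection here: 2 n t = (m + ½) λ.
λ = 2 n t / (m + ½). The fifth-longest wavelength is m = 4: λ = 2 × 2.22 × 530 / 4.50 = 523 nm.

523 nm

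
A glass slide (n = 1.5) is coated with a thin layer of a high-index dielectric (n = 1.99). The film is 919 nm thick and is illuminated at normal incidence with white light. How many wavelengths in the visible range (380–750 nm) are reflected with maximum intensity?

At the upper boundary (n = 1.0 to n = 1.99) the reflected ray undergoes a half-wave phase shift.
Ray reflecting at the bottom interface goes from n = 1.99 toward n = 1.5: no phase shift.
Net: one phase inversion between the two reflected rays.
For strong reflection here: 2 n t = (m + ½) λ.
λ = 2 n t / (m + ½) = 3658 / (m + ½) nm.
m=4: 813 nm (IR); m=5: 665 nm (visible); m=6: 563 nm (visible); m=7: 488 nm (visible); m=8: 430 nm (visible); m=9: 385 nm (visible); m=10: 348 nm (UV).

5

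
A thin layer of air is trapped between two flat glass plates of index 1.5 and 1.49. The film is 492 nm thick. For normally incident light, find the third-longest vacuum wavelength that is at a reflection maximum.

At the upper boundary (n = 1.5 to n = 1.0) the reflected ray undergoes no phase shift.
Bottom surface (1.0 → 1.49): reflection off a higher-index medium gives a half-wave phase shift.
The two reflections differ by half a wavelength.
So the condition for constructive reflection is 2 n t = (m + ½) λ.
λ = 2 n t / (m + ½). The third-longest wavelength is m = 2: λ = 2 × 1.0 × 492 / 2.50 = 394 nm.

394 nm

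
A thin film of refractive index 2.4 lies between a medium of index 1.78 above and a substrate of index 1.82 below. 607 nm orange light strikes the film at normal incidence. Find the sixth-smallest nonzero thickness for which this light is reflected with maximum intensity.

696 nm

Ray reflecting at the top interface goes from n = 1.78 toward n = 2.4: a half-wave phase shift.
At the lower boundary (n = 2.4 to n = 1.82) the reflected ray undergoes no phase shift.
The two reflections differ by half a wavelength.
For strong reflection here: 2 n t = (m + ½) λ.
The sixth-smallest nonzero thickness corresponds to m = 5: t = (m + ½) λ / (2 n) = 5.50 × 607 / (2 × 2.4) = 696 nm.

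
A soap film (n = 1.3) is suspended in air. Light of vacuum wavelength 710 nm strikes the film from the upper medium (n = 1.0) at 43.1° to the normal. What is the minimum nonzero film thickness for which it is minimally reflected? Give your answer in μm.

0.321 μm

At the upper boundary (n = 1.0 to n = 1.3) the reflected ray undergoes a half-wave phase shift.
At the lower boundary (n = 1.3 to n = 1.0) the reflected ray undergoes no phase shift.
The two reflections differ by half a wavelength.
For dark reflection here: 2 n t cos θ_r = m λ.
Snell's law: 1.0 sin 43.1° = 1.3 sin θ_r → sin θ_r = 0.526, cos θ_r = 0.851.
Minimum nonzero at m = 1: t = λ / (2 n cos θ_r) = 710 / (2 × 1.3 × 0.851) = 321 nm.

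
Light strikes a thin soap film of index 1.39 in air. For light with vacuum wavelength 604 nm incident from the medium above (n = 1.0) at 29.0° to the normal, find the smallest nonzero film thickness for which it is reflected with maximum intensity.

Ray reflecting at the top interface goes from n = 1.0 toward n = 1.39: a half-wave phase shift.
At the lower boundary (n = 1.39 to n = 1.0) the reflected ray undergoes no phase shift.
Exactly one π shift → a net half-wave offset.
With one net inversion, constructive interference in reflection requires 2 n t cos θ_r = (m + ½) λ.
Snell's law: 1.0 sin 29.0° = 1.39 sin θ_r → sin θ_r = 0.349, cos θ_r = 0.937.
Minimum at m = 0: t = λ / (4 n cos θ_r) = 604 / (4 × 1.39 × 0.937) = 116 nm.

116 nm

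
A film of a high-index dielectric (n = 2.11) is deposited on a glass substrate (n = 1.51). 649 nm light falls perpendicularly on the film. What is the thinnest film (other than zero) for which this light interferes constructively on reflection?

At the upper boundary (n = 1.0 to n = 2.11) the reflected ray undergoes a half-wave phase shift.
Ray reflecting at the bottom interface goes from n = 2.11 toward n = 1.51: no phase shift.
Net: one phase inversion between the two reflected rays.
For maximum reflection here: 2 n t = (m + ½) λ.
Minimum at m = 0: t = λ / (4 n) = 649 / (4 × 2.11) = 76.9 nm.

76.9 nm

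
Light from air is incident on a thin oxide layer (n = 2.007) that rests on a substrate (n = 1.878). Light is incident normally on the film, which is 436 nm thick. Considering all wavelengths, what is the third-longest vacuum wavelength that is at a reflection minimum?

583 nm

At the upper boundary (n = 1.0 to n = 2.007) the reflected ray undergoes a half-wave phase shift.
Bottom surface (2.007 → 1.878): reflection off a lower-index medium gives no phase shift.
Exactly one π shift → a net half-wave offset.
So the condition for destructive reflection is 2 n t = m λ.
λ = 2 n t / m. The third-longest wavelength is m = 3: λ = 2 × 2.007 × 436 / 3.00 = 583 nm.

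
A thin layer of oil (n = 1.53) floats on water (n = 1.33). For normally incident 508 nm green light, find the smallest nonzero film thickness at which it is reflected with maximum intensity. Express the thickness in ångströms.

Top surface (1.0 → 1.53): reflection off a higher-index medium gives a half-wave phase shift.
At the lower boundary (n = 1.53 to n = 1.33) the reflected ray undergoes no phase shift.
Net: one phase inversion between the two reflected rays.
For maximum reflection here: 2 n t = (m + ½) λ.
Minimum at m = 0: t = λ / (4 n) = 508 / (4 × 1.53) = 83.0 nm.

830 Å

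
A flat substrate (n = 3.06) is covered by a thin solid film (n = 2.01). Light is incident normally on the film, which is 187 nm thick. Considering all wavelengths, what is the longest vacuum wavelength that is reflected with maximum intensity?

752 nm

At the upper boundary (n = 1.0 to n = 2.01) the reflected ray undergoes a half-wave phase shift.
Bottom surface (2.01 → 3.06): reflection off a higher-index medium gives a half-wave phase shift.
Net: no relative phase inversion (both shifts match).
For strong reflection here: 2 n t = m λ.
λ = 2 n t / m. The longest wavelength is m = 1: λ = 2 × 2.01 × 187 / 1.00 = 752 nm.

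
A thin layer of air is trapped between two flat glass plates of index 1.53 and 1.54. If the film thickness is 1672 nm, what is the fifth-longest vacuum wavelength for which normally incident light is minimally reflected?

Top surface (1.53 → 1.0): reflection off a lower-index medium gives no phase shift.
Bottom surface (1.0 → 1.54): reflection off a higher-index medium gives a half-wave phase shift.
The two reflections differ by half a wavelength.
With one net inversion, destructive interference in reflection requires 2 n t = m λ.
λ = 2 n t / m. The fifth-longest wavelength is m = 5: λ = 2 × 1.0 × 1672 / 5.00 = 669 nm.

669 nm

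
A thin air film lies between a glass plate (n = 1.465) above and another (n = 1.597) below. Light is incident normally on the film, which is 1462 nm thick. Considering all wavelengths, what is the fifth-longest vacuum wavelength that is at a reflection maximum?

650 nm

At the upper boundary (n = 1.465 to n = 1.0) the reflected ray undergoes no phase shift.
At the lower boundary (n = 1.0 to n = 1.597) the reflected ray undergoes a half-wave phase shift.
Exactly one π shift → a net half-wave offset.
With one net inversion, constructive interference in reflection requires 2 n t = (m + ½) λ.
λ = 2 n t / (m + ½). The fifth-longest wavelength is m = 4: λ = 2 × 1.0 × 1462 / 4.50 = 650 nm.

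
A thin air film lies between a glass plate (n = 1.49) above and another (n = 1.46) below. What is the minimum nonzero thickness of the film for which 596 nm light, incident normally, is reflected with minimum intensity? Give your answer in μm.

Ray reflecting at the top interface goes from n = 1.49 toward n = 1.0: no phase shift.
At the lower boundary (n = 1.0 to n = 1.46) the reflected ray undergoes a half-wave phase shift.
The two reflections differ by half a wavelength.
With one net inversion, destructive interference in reflection requires 2 n t = m λ.
Minimum nonzero at m = 1: t = λ / (2 n) = 596 / (2 × 1.0) = 298 nm.

0.298 μm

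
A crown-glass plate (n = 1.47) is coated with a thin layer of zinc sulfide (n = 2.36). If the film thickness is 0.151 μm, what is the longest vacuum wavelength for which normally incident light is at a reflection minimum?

At the upper boundary (n = 1.0 to n = 2.36) the reflected ray undergoes a half-wave phase shift.
Ray reflecting at the bottom interface goes from n = 2.36 toward n = 1.47: no phase shift.
Exactly one π shift → a net half-wave offset.
So the condition for destructive reflection is 2 n t = m λ.
λ = 2 n t / m. The longest wavelength is m = 1: λ = 2 × 2.36 × 151 / 1.00 = 713 nm.

713 nm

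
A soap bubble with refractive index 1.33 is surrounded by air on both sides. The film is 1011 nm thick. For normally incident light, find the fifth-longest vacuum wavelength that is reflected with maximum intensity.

598 nm

At the upper boundary (n = 1.0 to n = 1.33) the reflected ray undergoes a half-wave phase shift.
At the lower boundary (n = 1.33 to n = 1.0) the reflected ray undergoes no phase shift.
Net: one phase inversion between the two reflected rays.
So the condition for constructive reflection is 2 n t = (m + ½) λ.
λ = 2 n t / (m + ½). The fifth-longest wavelength is m = 4: λ = 2 × 1.33 × 1011 / 4.50 = 598 nm.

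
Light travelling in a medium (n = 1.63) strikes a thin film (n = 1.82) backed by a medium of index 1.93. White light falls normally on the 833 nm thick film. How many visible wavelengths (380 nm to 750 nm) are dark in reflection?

4

Top surface (1.63 → 1.82): reflection off a higher-index medium gives a half-wave phase shift.
Ray reflecting at the bottom interface goes from n = 1.82 toward n = 1.93: a half-wave phase shift.
Zero or two π shifts → no net half-wave offset.
With no net inversion, destructive interference in reflection requires 2 n t = (m + ½) λ.
λ = 2 n t / (m + ½) = 3032 / (m + ½) nm.
m=3: 866 nm (IR); m=4: 674 nm (visible); m=5: 551 nm (visible); m=6: 466 nm (visible); m=7: 404 nm (visible); m=8: 357 nm (UV).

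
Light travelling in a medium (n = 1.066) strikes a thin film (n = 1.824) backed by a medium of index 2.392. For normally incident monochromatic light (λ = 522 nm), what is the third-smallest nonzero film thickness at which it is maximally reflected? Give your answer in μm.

Ray reflecting at the top interface goes from n = 1.066 toward n = 1.824: a half-wave phase shift.
Bottom surface (1.824 → 2.392): reflection off a higher-index medium gives a half-wave phase shift.
Net: no relative phase inversion (both shifts match).
So the condition for constructive reflection is 2 n t = m λ.
The third-smallest nonzero thickness corresponds to m = 3: t = m λ / (2 n) = 3.00 × 522 / (2 × 1.824) = 429 nm.

0.429 μm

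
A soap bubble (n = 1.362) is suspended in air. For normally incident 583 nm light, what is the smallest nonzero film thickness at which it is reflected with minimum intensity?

214 nm

At the upper boundary (n = 1.0 to n = 1.362) the reflected ray undergoes a half-wave phase shift.
Ray reflecting at the bottom interface goes from n = 1.362 toward n = 1.0: no phase shift.
Net: one phase inversion between the two reflected rays.
For weak reflection here: 2 n t = m λ.
The smallest nonzero thickness corresponds to m = 1: t = m λ / (2 n) = 1.00 × 583 / (2 × 1.362) = 214 nm.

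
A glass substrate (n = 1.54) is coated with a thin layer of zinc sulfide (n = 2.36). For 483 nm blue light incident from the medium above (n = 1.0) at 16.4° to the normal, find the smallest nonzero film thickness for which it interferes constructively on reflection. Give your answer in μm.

At the upper boundary (n = 1.0 to n = 2.36) the reflected ray undergoes a half-wave phase shift.
At the lower boundary (n = 2.36 to n = 1.54) the reflected ray undergoes no phase shift.
The two reflections differ by half a wavelength.
So the condition for constructive reflection is 2 n t cos θ_r = (m + ½) λ.
Snell's law: 1.0 sin 16.4° = 2.36 sin θ_r → sin θ_r = 0.120, cos θ_r = 0.993.
Minimum at m = 0: t = λ / (4 n cos θ_r) = 483 / (4 × 2.36 × 0.993) = 51.5 nm.

0.0515 μm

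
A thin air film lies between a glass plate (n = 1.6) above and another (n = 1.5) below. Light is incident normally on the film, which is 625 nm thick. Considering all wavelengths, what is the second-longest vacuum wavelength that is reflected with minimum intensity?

At the upper boundary (n = 1.6 to n = 1.0) the reflected ray undergoes no phase shift.
Bottom surface (1.0 → 1.5): reflection off a higher-index medium gives a half-wave phase shift.
Exactly one π shift → a net half-wave offset.
With one net inversion, destructive interference in reflection requires 2 n t = m λ.
λ = 2 n t / m. The second-longest wavelength is m = 2: λ = 2 × 1.0 × 625 / 2.00 = 625 nm.

625 nm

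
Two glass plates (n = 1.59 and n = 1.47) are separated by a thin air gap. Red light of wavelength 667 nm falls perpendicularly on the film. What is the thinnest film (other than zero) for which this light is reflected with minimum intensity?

Ray reflecting at the top interface goes from n = 1.59 toward n = 1.0: no phase shift.
Bottom surface (1.0 → 1.47): reflection off a higher-index medium gives a half-wave phase shift.
The two reflections differ by half a wavelength.
So the condition for destructive reflection is 2 n t = m λ.
Minimum nonzero at m = 1: t = λ / (2 n) = 667 / (2 × 1.0) = 334 nm.

334 nm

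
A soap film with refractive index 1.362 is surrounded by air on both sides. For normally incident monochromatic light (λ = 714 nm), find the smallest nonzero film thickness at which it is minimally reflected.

262 nm

At the upper boundary (n = 1.0 to n = 1.362) the reflected ray undergoes a half-wave phase shift.
Ray reflecting at the bottom interface goes from n = 1.362 toward n = 1.0: no phase shift.
The two reflections differ by half a wavelength.
With one net inversion, destructive interference in reflection requires 2 n t = m λ.
Minimum nonzero at m = 1: t = λ / (2 n) = 714 / (2 × 1.362) = 262 nm.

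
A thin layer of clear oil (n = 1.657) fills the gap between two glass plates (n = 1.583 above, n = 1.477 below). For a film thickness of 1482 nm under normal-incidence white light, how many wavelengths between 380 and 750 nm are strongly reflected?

6

Ray reflecting at the top interface goes from n = 1.583 toward n = 1.657: a half-wave phase shift.
Bottom surface (1.657 → 1.477): reflection off a lower-index medium gives no phase shift.
Exactly one π shift → a net half-wave offset.
For maximum reflection here: 2 n t = (m + ½) λ.
λ = 2 n t / (m + ½) = 4911 / (m + ½) nm.
m=6: 756 nm (IR); m=7: 655 nm (visible); m=8: 578 nm (visible); m=9: 517 nm (visible); m=10: 468 nm (visible); m=11: 427 nm (visible); m=12: 393 nm (visible); m=13: 364 nm (UV).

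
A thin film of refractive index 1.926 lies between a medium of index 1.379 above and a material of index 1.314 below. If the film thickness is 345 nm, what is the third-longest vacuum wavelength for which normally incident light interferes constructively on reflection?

532 nm

Top surface (1.379 → 1.926): reflection off a higher-index medium gives a half-wave phase shift.
At the lower boundary (n = 1.926 to n = 1.314) the reflected ray undergoes no phase shift.
Exactly one π shift → a net half-wave offset.
For maximum reflection here: 2 n t = (m + ½) λ.
λ = 2 n t / (m + ½). The third-longest wavelength is m = 2: λ = 2 × 1.926 × 345 / 2.50 = 532 nm.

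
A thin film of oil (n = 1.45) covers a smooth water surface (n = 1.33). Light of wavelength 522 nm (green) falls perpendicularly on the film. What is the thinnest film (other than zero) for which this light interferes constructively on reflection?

90.0 nm

At the upper boundary (n = 1.0 to n = 1.45) the reflected ray undergoes a half-wave phase shift.
Ray reflecting at the bottom interface goes from n = 1.45 toward n = 1.33: no phase shift.
Exactly one π shift → a net half-wave offset.
With one net inversion, constructive interference in reflection requires 2 n t = (m + ½) λ.
Minimum at m = 0: t = λ / (4 n) = 522 / (4 × 1.45) = 90.0 nm.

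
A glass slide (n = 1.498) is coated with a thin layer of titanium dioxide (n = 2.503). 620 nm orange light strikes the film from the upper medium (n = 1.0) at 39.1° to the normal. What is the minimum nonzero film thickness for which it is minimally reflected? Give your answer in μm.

Ray reflecting at the top interface goes from n = 1.0 toward n = 2.503: a half-wave phase shift.
Ray reflecting at the bottom interface goes from n = 2.503 toward n = 1.498: no phase shift.
Net: one phase inversion between the two reflected rays.
For minimum reflection here: 2 n t cos θ_r = m λ.
Snell's law: 1.0 sin 39.1° = 2.503 sin θ_r → sin θ_r = 0.252, cos θ_r = 0.968.
Minimum nonzero at m = 1: t = λ / (2 n cos θ_r) = 620 / (2 × 2.503 × 0.968) = 128 nm.

0.128 μm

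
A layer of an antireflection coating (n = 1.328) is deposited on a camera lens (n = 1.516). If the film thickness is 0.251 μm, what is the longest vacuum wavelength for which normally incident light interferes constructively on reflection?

667 nm

Top surface (1.0 → 1.328): reflection off a higher-index medium gives a half-wave phase shift.
At the lower boundary (n = 1.328 to n = 1.516) the reflected ray undergoes a half-wave phase shift.
The two reflections carry the same phase change, so no net offset.
So the condition for constructive reflection is 2 n t = m λ.
λ = 2 n t / m. The longest wavelength is m = 1: λ = 2 × 1.328 × 251 / 1.00 = 667 nm.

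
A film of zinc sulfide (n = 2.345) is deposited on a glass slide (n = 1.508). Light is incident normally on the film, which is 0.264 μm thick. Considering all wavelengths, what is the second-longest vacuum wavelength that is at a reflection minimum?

619 nm

Top surface (1.0 → 2.345): reflection off a higher-index medium gives a half-wave phase shift.
At the lower boundary (n = 2.345 to n = 1.508) the reflected ray undergoes no phase shift.
Exactly one π shift → a net half-wave offset.
For minimum reflection here: 2 n t = m λ.
λ = 2 n t / m. The second-longest wavelength is m = 2: λ = 2 × 2.345 × 264 / 2.00 = 619 nm.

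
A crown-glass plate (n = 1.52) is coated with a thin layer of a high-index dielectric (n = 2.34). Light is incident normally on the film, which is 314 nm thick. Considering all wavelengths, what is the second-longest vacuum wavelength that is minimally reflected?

735 nm

At the upper boundary (n = 1.0 to n = 2.34) the reflected ray undergoes a half-wave phase shift.
At the lower boundary (n = 2.34 to n = 1.52) the reflected ray undergoes no phase shift.
Net: one phase inversion between the two reflected rays.
With one net inversion, destructive interference in reflection requires 2 n t = m λ.
λ = 2 n t / m. The second-longest wavelength is m = 2: λ = 2 × 2.34 × 314 / 2.00 = 735 nm.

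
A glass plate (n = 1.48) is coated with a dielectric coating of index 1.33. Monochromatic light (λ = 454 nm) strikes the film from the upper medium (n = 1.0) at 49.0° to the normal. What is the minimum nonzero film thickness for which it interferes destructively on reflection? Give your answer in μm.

At the upper boundary (n = 1.0 to n = 1.33) the reflected ray undergoes a half-wave phase shift.
Ray reflecting at the bottom interface goes from n = 1.33 toward n = 1.48: a half-wave phase shift.
Zero or two π shifts → no net half-wave offset.
So the condition for destructive reflection is 2 n t cos θ_r = (m + ½) λ.
Snell's law: 1.0 sin 49.0° = 1.33 sin θ_r → sin θ_r = 0.567, cos θ_r = 0.823.
Minimum at m = 0: t = λ / (4 n cos θ_r) = 454 / (4 × 1.33 × 0.823) = 104 nm.

0.104 μm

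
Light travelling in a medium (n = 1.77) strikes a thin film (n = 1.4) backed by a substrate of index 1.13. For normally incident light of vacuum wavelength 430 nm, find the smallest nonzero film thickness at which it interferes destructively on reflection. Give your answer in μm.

0.0768 μm

At the upper boundary (n = 1.77 to n = 1.4) the reflected ray undergoes no phase shift.
At the lower boundary (n = 1.4 to n = 1.13) the reflected ray undergoes no phase shift.
Net: no relative phase inversion (both shifts match).
For dark reflection here: 2 n t = (m + ½) λ.
Minimum at m = 0: t = λ / (4 n) = 430 / (4 × 1.4) = 76.8 nm.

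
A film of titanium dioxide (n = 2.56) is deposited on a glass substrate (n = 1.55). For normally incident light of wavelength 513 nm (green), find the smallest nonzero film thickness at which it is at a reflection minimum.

Top surface (1.0 → 2.56): reflection off a higher-index medium gives a half-wave phase shift.
Bottom surface (2.56 → 1.55): reflection off a lower-index medium gives no phase shift.
Net: one phase inversion between the two reflected rays.
So the condition for destructive reflection is 2 n t = m λ.
Minimum nonzero at m = 1: t = λ / (2 n) = 513 / (2 × 2.56) = 100 nm.

100 nm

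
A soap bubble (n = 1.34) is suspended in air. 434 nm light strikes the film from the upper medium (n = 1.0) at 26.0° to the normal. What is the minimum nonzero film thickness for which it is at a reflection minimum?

171 nm

At the upper boundary (n = 1.0 to n = 1.34) the reflected ray undergoes a half-wave phase shift.
At the lower boundary (n = 1.34 to n = 1.0) the reflected ray undergoes no phase shift.
The two reflections differ by half a wavelength.
So the condition for destructive reflection is 2 n t cos θ_r = m λ.
Snell's law: 1.0 sin 26.0° = 1.34 sin θ_r → sin θ_r = 0.327, cos θ_r = 0.945.
Minimum nonzero at m = 1: t = λ / (2 n cos θ_r) = 434 / (2 × 1.34 × 0.945) = 171 nm.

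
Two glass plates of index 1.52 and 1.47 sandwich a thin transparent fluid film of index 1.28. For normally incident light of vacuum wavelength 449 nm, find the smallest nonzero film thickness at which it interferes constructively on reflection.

87.7 nm

Ray reflecting at the top interface goes from n = 1.52 toward n = 1.28: no phase shift.
At the lower boundary (n = 1.28 to n = 1.47) the reflected ray undergoes a half-wave phase shift.
Net: one phase inversion between the two reflected rays.
With one net inversion, constructive interference in reflection requires 2 n t = (m + ½) λ.
Minimum at m = 0: t = λ / (4 n) = 449 / (4 × 1.28) = 87.7 nm.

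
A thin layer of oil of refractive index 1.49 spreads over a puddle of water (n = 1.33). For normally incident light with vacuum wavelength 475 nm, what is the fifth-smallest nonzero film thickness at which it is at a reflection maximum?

717 nm

At the upper boundary (n = 1.0 to n = 1.49) the reflected ray undergoes a half-wave phase shift.
Bottom surface (1.49 → 1.33): reflection off a lower-index medium gives no phase shift.
The two reflections differ by half a wavelength.
So the condition for constructive reflection is 2 n t = (m + ½) λ.
The fifth-smallest nonzero thickness corresponds to m = 4: t = (m + ½) λ / (2 n) = 4.50 × 475 / (2 × 1.49) = 717 nm.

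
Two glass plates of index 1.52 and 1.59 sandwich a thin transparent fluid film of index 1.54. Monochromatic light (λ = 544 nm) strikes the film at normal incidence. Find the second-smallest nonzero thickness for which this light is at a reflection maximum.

353 nm

Ray reflecting at the top interface goes from n = 1.52 toward n = 1.54: a half-wave phase shift.
Ray reflecting at the bottom interface goes from n = 1.54 toward n = 1.59: a half-wave phase shift.
The two reflections carry the same phase change, so no net offset.
So the condition for constructive reflection is 2 n t = m λ.
The second-smallest nonzero thickness corresponds to m = 2: t = m λ / (2 n) = 2.00 × 544 / (2 × 1.54) = 353 nm.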